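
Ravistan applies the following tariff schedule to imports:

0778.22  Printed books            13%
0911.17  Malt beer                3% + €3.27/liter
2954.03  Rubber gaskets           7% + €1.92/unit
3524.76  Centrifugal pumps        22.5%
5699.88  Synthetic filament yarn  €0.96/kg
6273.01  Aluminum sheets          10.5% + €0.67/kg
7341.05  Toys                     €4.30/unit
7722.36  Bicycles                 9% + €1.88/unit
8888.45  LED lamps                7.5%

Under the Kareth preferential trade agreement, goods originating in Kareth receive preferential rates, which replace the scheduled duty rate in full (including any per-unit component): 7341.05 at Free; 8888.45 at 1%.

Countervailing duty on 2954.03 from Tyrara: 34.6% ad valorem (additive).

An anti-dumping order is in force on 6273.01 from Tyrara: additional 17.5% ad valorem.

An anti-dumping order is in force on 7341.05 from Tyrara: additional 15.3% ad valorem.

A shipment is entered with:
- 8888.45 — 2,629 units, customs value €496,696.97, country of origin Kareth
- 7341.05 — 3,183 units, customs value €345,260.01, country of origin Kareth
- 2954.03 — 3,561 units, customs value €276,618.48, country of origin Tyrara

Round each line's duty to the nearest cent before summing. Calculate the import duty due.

€126,877.38

Line 1 (8888.45, Kareth, 2,629 units, €496,696.97):
Base rate for 8888.45 is 7.5%.
Origin Kareth qualifies under the Ravistan–Kareth agreement and 8888.45 is covered: preferential rate 1% applies instead.
Duty = €496,696.97 × 1% = €4,966.97.
Line 2 (7341.05, Kareth, 3,183 units, €345,260.01):
Base rate for 7341.05 is €4.30/unit.
Origin Kareth qualifies under the Ravistan–Kareth agreement and 7341.05 is covered: preferential rate Free applies instead.
The additional-duty order on 7341.05 targets Tyrara, not Kareth; it does not apply.
Duty = €345,260.01 × 0% = €0.00.
Line 3 (2954.03, Tyrara, 3,561 units, €276,618.48):
Base rate for 2954.03 is 7% + €1.92/unit.
Additional duty on 2954.03 from Tyrara: +34.6%. Applied ad valorem rate: 7% + 34.6% = 41.6%.
Duty = €276,618.48 × 41.6% + 3,561 × €1.92 = €121,910.41.
Total = €4,966.97 + €0.00 + €121,910.41 = €126,877.38.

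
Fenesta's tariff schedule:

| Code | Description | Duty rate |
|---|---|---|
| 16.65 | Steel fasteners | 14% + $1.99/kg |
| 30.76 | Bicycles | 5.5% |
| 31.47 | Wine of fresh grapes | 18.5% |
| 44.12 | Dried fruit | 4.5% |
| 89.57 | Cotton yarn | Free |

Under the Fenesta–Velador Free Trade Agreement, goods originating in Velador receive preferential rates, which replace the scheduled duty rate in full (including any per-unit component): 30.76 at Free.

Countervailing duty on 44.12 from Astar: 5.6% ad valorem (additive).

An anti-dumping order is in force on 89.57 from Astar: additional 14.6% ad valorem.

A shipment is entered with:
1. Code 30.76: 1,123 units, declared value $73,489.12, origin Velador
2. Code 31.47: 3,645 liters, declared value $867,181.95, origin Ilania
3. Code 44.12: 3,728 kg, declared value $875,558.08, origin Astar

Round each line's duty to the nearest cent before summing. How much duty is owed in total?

Line 1 (30.76, Velador, 1,123 units, $73,489.12):
Base rate for 30.76 is 5.5%.
Origin Velador qualifies under the Fenesta–Velador agreement and 30.76 is covered: preferential rate Free applies instead.
Duty = $73,489.12 × 0% = $0.00.
Line 2 (31.47, Ilania, 3,645 liters, $867,181.95):
Base rate for 31.47 is 18.5%.
Duty = $867,181.95 × 18.5% = $160,428.66.
Line 3 (44.12, Astar, 3,728 kg, $875,558.08):
Base rate for 44.12 is 4.5%.
Additional duty on 44.12 from Astar: +5.6%. Applied ad valorem rate: 4.5% + 5.6% = 10.1%.
Duty = $875,558.08 × 10.1% = $88,431.37.
Total = $0.00 + $160,428.66 + $88,431.37 = $248,860.03.

$248,860.03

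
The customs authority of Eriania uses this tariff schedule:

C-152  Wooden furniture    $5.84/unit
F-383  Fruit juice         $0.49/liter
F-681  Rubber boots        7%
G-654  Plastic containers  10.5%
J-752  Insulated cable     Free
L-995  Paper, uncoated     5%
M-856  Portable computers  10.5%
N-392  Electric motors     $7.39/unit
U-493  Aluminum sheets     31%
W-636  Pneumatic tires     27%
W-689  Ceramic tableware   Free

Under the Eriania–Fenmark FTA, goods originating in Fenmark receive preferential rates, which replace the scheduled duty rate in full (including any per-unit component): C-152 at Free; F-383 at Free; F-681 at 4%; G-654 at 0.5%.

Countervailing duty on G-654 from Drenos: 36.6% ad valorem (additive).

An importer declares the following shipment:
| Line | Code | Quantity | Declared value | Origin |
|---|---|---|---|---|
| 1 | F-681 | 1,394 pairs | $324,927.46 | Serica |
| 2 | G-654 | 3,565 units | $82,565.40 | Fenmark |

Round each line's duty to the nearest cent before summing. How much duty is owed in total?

$23,157.75

Line 1 (F-681, Serica, 1,394 pairs, $324,927.46):
Base rate for F-681 is 7%.
F-681 has an FTA preferential rate, but origin Serica is not Fenmark; base rate stands.
Duty = $324,927.46 × 7% = $22,744.92.
Line 2 (G-654, Fenmark, 3,565 units, $82,565.40):
Base rate for G-654 is 10.5%.
Origin Fenmark qualifies under the Eriania–Fenmark agreement and G-654 is covered: preferential rate 0.5% applies instead.
The additional-duty order on G-654 targets Drenos, not Fenmark; it does not apply.
Duty = $82,565.40 × 0.5% = $412.83.
Total = $22,744.92 + $412.83 = $23,157.75.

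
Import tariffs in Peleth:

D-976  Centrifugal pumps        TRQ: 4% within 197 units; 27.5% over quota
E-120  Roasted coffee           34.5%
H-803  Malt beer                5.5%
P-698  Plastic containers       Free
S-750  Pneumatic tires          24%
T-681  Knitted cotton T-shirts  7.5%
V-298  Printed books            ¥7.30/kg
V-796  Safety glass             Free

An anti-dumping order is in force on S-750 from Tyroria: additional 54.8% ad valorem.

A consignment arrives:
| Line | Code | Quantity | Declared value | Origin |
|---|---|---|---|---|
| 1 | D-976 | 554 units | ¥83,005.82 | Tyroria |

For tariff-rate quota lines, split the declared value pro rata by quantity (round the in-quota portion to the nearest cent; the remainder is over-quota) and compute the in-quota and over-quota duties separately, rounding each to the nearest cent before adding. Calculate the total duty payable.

¥15,890.22

Line 1 (D-976, Tyroria, 554 units, ¥83,005.82):
Code D-976 is under a tariff-rate quota (threshold 197 units). In-quota: 197 units at 4%; over-quota: 357 units at 27.5%.
Pro-rata value split: in-quota = ¥83,005.82 × 197/554 = ¥29,516.51; over-quota = ¥83,005.82 − ¥29,516.51 = ¥53,489.31.
In-quota duty = ¥29,516.51 × 4% = ¥1,180.66. Over-quota duty = ¥53,489.31 × 27.5% = ¥14,709.56.
Line duty = ¥1,180.66 + ¥14,709.56 = ¥15,890.22.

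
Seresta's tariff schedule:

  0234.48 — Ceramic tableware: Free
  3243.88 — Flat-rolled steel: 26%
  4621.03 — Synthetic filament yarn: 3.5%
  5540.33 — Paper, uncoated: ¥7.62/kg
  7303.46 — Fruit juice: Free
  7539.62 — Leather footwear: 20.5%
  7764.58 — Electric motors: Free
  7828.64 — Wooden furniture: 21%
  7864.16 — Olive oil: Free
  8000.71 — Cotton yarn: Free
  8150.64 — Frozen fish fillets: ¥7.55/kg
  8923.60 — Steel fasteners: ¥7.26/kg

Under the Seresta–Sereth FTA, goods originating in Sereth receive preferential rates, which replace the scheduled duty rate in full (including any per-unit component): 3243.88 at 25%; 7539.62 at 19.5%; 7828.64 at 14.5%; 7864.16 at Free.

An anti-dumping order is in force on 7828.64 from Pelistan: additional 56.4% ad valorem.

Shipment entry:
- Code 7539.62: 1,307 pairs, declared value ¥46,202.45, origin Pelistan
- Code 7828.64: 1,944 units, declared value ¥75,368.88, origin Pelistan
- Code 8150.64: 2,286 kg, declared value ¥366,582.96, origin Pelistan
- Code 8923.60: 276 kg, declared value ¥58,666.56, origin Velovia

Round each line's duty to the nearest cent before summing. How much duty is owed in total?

Line 1 (7539.62, Pelistan, 1,307 pairs, ¥46,202.45):
Base rate for 7539.62 is 20.5%.
7539.62 has an FTA preferential rate, but origin Pelistan is not Sereth; base rate stands.
Duty = ¥46,202.45 × 20.5% = ¥9,471.50.
Line 2 (7828.64, Pelistan, 1,944 units, ¥75,368.88):
Base rate for 7828.64 is 21%.
7828.64 has an FTA preferential rate, but origin Pelistan is not Sereth; base rate stands.
Additional duty on 7828.64 from Pelistan: +56.4%. Applied ad valorem rate: 21% + 56.4% = 77.4%.
Duty = ¥75,368.88 × 77.4% = ¥58,335.51.
Line 3 (8150.64, Pelistan, 2,286 kg, ¥366,582.96):
Base rate for 8150.64 is ¥7.55/kg.
Duty = 2,286 × ¥7.55 = ¥17,259.30.
Line 4 (8923.60, Velovia, 276 kg, ¥58,666.56):
Base rate for 8923.60 is ¥7.26/kg.
Duty = 276 × ¥7.26 = ¥2,003.76.
Total = ¥9,471.50 + ¥58,335.51 + ¥17,259.30 + ¥2,003.76 = ¥87,070.07.

¥87,070.07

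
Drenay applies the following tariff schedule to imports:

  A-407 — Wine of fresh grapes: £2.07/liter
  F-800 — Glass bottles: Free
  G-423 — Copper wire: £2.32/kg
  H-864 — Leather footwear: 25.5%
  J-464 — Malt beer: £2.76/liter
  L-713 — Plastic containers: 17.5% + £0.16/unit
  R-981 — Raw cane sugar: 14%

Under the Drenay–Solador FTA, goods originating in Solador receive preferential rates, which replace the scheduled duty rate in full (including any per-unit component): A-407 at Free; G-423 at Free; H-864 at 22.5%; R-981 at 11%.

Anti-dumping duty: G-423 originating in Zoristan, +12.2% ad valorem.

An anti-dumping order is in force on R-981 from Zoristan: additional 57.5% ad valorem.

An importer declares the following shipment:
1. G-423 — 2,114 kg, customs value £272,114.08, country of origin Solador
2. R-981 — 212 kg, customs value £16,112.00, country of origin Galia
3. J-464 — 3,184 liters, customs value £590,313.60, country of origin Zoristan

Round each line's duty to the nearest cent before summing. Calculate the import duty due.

Line 1 (G-423, Solador, 2,114 kg, £272,114.08):
Base rate for G-423 is £2.32/kg.
Origin Solador qualifies under the Drenay–Solador agreement and G-423 is covered: preferential rate Free applies instead.
The additional-duty order on G-423 targets Zoristan, not Solador; it does not apply.
Duty = £272,114.08 × 0% = £0.00.
Line 2 (R-981, Galia, 212 kg, £16,112.00):
Base rate for R-981 is 14%.
R-981 has an FTA preferential rate, but origin Galia is not Solador; base rate stands.
The additional-duty order on R-981 targets Zoristan, not Galia; it does not apply.
Duty = £16,112.00 × 14% = £2,255.68.
Line 3 (J-464, Zoristan, 3,184 liters, £590,313.60):
Base rate for J-464 is £2.76/liter.
Duty = 3,184 × £2.76 = £8,787.84.
Total = £0.00 + £2,255.68 + £8,787.84 = £11,043.52.

£11,043.52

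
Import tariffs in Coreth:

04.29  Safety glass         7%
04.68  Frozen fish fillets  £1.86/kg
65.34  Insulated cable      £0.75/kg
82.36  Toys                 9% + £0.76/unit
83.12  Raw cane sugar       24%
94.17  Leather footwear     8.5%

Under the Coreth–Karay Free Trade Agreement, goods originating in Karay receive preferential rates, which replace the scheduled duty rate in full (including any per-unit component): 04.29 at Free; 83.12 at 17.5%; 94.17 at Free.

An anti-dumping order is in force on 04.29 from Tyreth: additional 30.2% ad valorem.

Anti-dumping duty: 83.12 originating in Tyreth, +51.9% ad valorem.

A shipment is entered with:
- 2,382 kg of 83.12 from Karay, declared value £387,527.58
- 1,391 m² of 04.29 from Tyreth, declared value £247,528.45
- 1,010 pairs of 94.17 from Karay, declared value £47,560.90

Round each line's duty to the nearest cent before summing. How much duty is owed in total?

£159,897.91

Line 1 (83.12, Karay, 2,382 kg, £387,527.58):
Base rate for 83.12 is 24%.
Origin Karay qualifies under the Coreth–Karay agreement and 83.12 is covered: preferential rate 17.5% applies instead.
The additional-duty order on 83.12 targets Tyreth, not Karay; it does not apply.
Duty = £387,527.58 × 17.5% = £67,817.33.
Line 2 (04.29, Tyreth, 1,391 m², £247,528.45):
Base rate for 04.29 is 7%.
04.29 has an FTA preferential rate, but origin Tyreth is not Karay; base rate stands.
Additional duty on 04.29 from Tyreth: +30.2%. Applied ad valorem rate: 7% + 30.2% = 37.2%.
Duty = £247,528.45 × 37.2% = £92,080.58.
Line 3 (94.17, Karay, 1,010 pairs, £47,560.90):
Base rate for 94.17 is 8.5%.
Origin Karay qualifies under the Coreth–Karay agreement and 94.17 is covered: preferential rate Free applies instead.
Duty = £47,560.90 × 0% = £0.00.
Total = £67,817.33 + £92,080.58 + £0.00 = £159,897.91.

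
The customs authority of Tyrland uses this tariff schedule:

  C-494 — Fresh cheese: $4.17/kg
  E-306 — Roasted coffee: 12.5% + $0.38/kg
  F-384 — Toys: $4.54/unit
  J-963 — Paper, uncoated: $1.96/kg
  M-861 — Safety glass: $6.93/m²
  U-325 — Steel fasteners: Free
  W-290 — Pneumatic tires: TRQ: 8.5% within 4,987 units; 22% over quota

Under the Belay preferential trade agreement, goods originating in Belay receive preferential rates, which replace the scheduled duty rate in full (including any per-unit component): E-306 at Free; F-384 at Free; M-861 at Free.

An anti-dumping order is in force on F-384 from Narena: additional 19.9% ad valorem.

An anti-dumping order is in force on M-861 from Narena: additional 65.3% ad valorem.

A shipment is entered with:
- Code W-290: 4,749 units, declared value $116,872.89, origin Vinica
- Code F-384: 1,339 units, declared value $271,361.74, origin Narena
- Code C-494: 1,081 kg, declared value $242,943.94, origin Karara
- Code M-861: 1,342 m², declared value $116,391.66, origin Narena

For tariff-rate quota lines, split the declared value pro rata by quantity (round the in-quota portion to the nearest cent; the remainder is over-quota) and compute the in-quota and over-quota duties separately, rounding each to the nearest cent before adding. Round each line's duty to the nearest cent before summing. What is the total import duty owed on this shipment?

$159,825.83

Line 1 (W-290, Vinica, 4,749 units, $116,872.89):
Code W-290 is under a tariff-rate quota (threshold 4,987 units). Quantity 4,749 units is within the quota, so the in-quota rate 8.5% applies to the full value.
Duty = $116,872.89 × 8.5% = $9,934.20.
Line 2 (F-384, Narena, 1,339 units, $271,361.74):
Base rate for F-384 is $4.54/unit.
F-384 has an FTA preferential rate, but origin Narena is not Belay; base rate stands.
Additional duty on F-384 from Narena: +19.9% ad valorem. Applied ad valorem rate = 19.9%.
Duty = $271,361.74 × 19.9% + 1,339 × $4.54 = $60,080.05.
Line 3 (C-494, Karara, 1,081 kg, $242,943.94):
Base rate for C-494 is $4.17/kg.
Duty = 1,081 × $4.17 = $4,507.77.
Line 4 (M-861, Narena, 1,342 m², $116,391.66):
Base rate for M-861 is $6.93/m².
M-861 has an FTA preferential rate, but origin Narena is not Belay; base rate stands.
Additional duty on M-861 from Narena: +65.3% ad valorem. Applied ad valorem rate = 65.3%.
Duty = $116,391.66 × 65.3% + 1,342 × $6.93 = $85,303.81.
Total = $9,934.20 + $60,080.05 + $4,507.77 + $85,303.81 = $159,825.83.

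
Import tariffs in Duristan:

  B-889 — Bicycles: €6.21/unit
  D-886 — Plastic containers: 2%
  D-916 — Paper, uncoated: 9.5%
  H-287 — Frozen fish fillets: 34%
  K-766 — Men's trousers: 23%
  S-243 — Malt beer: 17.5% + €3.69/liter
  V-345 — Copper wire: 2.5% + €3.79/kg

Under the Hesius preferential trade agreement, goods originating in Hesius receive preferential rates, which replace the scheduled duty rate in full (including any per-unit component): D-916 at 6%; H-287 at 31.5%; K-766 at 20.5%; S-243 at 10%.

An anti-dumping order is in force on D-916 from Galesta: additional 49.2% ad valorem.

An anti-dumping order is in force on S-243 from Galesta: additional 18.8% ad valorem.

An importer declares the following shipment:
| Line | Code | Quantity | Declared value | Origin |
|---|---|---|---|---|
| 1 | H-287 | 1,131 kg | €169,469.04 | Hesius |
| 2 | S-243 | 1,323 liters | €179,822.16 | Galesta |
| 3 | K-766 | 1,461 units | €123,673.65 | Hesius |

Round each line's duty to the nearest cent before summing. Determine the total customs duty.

€148,893.16

Line 1 (H-287, Hesius, 1,131 kg, €169,469.04):
Base rate for H-287 is 34%.
Origin Hesius qualifies under the Duristan–Hesius agreement and H-287 is covered: preferential rate 31.5% applies instead.
Duty = €169,469.04 × 31.5% = €53,382.75.
Line 2 (S-243, Galesta, 1,323 liters, €179,822.16):
Base rate for S-243 is 17.5% + €3.69/liter.
S-243 has an FTA preferential rate, but origin Galesta is not Hesius; base rate stands.
Additional duty on S-243 from Galesta: +18.8%. Applied ad valorem rate: 17.5% + 18.8% = 36.3%.
Duty = €179,822.16 × 36.3% + 1,323 × €3.69 = €70,157.31.
Line 3 (K-766, Hesius, 1,461 units, €123,673.65):
Base rate for K-766 is 23%.
Origin Hesius qualifies under the Duristan–Hesius agreement and K-766 is covered: preferential rate 20.5% applies instead.
Duty = €123,673.65 × 20.5% = €25,353.10.
Total = €53,382.75 + €70,157.31 + €25,353.10 = €148,893.16.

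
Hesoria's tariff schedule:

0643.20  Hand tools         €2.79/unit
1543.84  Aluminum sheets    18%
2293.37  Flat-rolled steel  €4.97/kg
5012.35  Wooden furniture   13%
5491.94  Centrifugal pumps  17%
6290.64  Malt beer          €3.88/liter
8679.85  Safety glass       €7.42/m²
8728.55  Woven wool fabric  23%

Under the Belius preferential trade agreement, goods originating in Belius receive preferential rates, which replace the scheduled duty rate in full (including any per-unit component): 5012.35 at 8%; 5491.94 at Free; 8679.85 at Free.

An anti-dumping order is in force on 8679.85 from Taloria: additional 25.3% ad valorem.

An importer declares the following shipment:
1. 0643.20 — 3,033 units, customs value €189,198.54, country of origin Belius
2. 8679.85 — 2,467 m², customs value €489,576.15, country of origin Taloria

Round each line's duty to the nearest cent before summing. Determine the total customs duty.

€150,629.98

Line 1 (0643.20, Belius, 3,033 units, €189,198.54):
Base rate for 0643.20 is €2.79/unit.
Origin Belius is the FTA partner but 0643.20 is not on the preference list; base rate stands.
Duty = 3,033 × €2.79 = €8,462.07.
Line 2 (8679.85, Taloria, 2,467 m², €489,576.15):
Base rate for 8679.85 is €7.42/m².
8679.85 has an FTA preferential rate, but origin Taloria is not Belius; base rate stands.
Additional duty on 8679.85 from Taloria: +25.3% ad valorem. Applied ad valorem rate = 25.3%.
Duty = €489,576.15 × 25.3% + 2,467 × €7.42 = €142,167.91.
Total = €8,462.07 + €142,167.91 = €150,629.98.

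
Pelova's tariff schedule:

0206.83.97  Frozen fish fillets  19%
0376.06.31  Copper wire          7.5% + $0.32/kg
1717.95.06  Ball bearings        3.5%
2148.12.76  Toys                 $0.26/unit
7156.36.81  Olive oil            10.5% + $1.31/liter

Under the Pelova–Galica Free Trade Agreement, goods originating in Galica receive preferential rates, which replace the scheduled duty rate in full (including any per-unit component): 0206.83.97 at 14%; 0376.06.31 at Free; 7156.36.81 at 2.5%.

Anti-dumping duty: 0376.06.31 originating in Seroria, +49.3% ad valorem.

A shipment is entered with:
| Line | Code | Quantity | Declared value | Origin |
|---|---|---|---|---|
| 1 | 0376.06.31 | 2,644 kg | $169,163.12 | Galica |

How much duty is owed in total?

$0.00

Line 1 (0376.06.31, Galica, 2,644 kg, $169,163.12):
Base rate for 0376.06.31 is 7.5% + $0.32/kg.
Origin Galica qualifies under the Pelova–Galica agreement and 0376.06.31 is covered: preferential rate Free applies instead.
The additional-duty order on 0376.06.31 targets Seroria, not Galica; it does not apply.
Duty = $169,163.12 × 0% = $0.00.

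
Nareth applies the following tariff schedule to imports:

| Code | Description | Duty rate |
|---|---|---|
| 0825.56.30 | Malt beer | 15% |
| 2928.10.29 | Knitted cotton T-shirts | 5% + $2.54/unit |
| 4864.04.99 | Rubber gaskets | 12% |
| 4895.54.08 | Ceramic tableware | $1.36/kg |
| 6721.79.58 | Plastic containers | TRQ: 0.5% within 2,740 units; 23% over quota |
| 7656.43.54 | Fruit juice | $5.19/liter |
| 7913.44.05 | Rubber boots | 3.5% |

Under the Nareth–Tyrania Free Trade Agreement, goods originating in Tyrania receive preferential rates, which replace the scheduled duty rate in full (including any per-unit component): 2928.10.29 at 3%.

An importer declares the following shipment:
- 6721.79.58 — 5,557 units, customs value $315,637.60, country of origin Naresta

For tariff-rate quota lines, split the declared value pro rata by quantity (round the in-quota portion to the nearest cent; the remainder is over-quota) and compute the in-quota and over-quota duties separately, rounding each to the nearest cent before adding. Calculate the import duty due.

$37,579.45

Line 1 (6721.79.58, Naresta, 5,557 units, $315,637.60):
Code 6721.79.58 is under a tariff-rate quota (threshold 2,740 units). In-quota: 2,740 units at 0.5%; over-quota: 2,817 units at 23%.
Pro-rata value split: in-quota = $315,637.60 × 2,740/5,557 = $155,632.00; over-quota = $315,637.60 − $155,632.00 = $160,005.60.
In-quota duty = $155,632.00 × 0.5% = $778.16. Over-quota duty = $160,005.60 × 23% = $36,801.29.
Line duty = $778.16 + $36,801.29 = $37,579.45.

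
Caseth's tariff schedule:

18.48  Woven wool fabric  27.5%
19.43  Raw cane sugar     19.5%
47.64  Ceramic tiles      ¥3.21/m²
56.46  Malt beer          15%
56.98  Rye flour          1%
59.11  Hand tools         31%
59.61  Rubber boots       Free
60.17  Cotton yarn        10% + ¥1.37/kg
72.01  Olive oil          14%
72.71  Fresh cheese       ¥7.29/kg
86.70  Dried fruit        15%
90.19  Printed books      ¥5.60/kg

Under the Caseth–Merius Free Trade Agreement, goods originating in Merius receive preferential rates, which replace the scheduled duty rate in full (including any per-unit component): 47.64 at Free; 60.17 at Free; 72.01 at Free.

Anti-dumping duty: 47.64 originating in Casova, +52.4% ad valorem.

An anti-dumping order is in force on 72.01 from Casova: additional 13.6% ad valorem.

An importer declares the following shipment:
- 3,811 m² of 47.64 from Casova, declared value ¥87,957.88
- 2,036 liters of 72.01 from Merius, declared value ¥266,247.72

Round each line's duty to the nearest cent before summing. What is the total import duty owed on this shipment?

¥58,323.24

Line 1 (47.64, Casova, 3,811 m², ¥87,957.88):
Base rate for 47.64 is ¥3.21/m².
47.64 has an FTA preferential rate, but origin Casova is not Merius; base rate stands.
Additional duty on 47.64 from Casova: +52.4% ad valorem. Applied ad valorem rate = 52.4%.
Duty = ¥87,957.88 × 52.4% + 3,811 × ¥3.21 = ¥58,323.24.
Line 2 (72.01, Merius, 2,036 liters, ¥266,247.72):
Base rate for 72.01 is 14%.
Origin Merius qualifies under the Caseth–Merius agreement and 72.01 is covered: preferential rate Free applies instead.
The additional-duty order on 72.01 targets Casova, not Merius; it does not apply.
Duty = ¥266,247.72 × 0% = ¥0.00.
Total = ¥58,323.24 + ¥0.00 = ¥58,323.24.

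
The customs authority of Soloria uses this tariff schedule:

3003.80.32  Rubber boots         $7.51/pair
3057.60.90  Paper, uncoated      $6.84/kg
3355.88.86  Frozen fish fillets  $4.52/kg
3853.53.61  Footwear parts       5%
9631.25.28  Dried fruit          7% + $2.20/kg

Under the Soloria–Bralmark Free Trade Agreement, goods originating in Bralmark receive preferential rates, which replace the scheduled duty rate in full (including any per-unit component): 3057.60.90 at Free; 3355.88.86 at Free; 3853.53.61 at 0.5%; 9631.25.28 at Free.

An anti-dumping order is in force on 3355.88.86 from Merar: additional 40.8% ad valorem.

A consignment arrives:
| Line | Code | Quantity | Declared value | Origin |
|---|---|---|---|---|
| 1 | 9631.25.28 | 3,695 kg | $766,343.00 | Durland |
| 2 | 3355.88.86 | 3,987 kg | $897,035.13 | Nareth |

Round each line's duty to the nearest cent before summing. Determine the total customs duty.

Line 1 (9631.25.28, Durland, 3,695 kg, $766,343.00):
Base rate for 9631.25.28 is 7% + $2.20/kg.
9631.25.28 has an FTA preferential rate, but origin Durland is not Bralmark; base rate stands.
Duty = $766,343.00 × 7% + 3,695 × $2.20 = $61,773.01.
Line 2 (3355.88.86, Nareth, 3,987 kg, $897,035.13):
Base rate for 3355.88.86 is $4.52/kg.
3355.88.86 has an FTA preferential rate, but origin Nareth is not Bralmark; base rate stands.
The additional-duty order on 3355.88.86 targets Merar, not Nareth; it does not apply.
Duty = 3,987 × $4.52 = $18,021.24.
Total = $61,773.01 + $18,021.24 = $79,794.25.

$79,794.25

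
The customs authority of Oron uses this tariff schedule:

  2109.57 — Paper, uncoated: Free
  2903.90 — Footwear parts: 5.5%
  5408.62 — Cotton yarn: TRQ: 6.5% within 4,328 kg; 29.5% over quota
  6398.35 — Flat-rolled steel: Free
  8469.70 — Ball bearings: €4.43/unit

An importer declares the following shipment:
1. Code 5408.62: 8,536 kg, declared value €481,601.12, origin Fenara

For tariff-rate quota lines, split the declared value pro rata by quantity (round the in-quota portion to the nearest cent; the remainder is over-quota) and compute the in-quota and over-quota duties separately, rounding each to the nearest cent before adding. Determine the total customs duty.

Line 1 (5408.62, Fenara, 8,536 kg, €481,601.12):
Code 5408.62 is under a tariff-rate quota (threshold 4,328 kg). In-quota: 4,328 kg at 6.5%; over-quota: 4,208 kg at 29.5%.
Pro-rata value split: in-quota = €481,601.12 × 4,328/8,536 = €244,185.76; over-quota = €481,601.12 − €244,185.76 = €237,415.36.
In-quota duty = €244,185.76 × 6.5% = €15,872.07. Over-quota duty = €237,415.36 × 29.5% = €70,037.53.
Line duty = €15,872.07 + €70,037.53 = €85,909.60.

€85,909.60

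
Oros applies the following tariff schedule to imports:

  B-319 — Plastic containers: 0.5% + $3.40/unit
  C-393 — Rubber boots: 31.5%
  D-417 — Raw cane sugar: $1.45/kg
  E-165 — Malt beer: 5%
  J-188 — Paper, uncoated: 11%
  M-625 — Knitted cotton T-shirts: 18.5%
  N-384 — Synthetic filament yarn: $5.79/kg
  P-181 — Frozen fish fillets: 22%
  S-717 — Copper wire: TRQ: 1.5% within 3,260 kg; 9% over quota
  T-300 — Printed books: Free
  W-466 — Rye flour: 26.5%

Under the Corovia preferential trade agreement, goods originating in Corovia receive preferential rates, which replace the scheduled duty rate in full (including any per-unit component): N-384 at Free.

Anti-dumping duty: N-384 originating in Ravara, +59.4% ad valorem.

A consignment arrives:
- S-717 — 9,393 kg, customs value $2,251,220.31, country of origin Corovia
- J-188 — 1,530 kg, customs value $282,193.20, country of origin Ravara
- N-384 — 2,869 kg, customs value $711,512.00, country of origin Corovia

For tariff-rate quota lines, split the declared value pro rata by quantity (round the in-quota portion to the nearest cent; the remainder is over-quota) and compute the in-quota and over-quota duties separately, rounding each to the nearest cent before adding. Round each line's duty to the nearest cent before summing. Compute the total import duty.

Line 1 (S-717, Corovia, 9,393 kg, $2,251,220.31):
Code S-717 is under a tariff-rate quota (threshold 3,260 kg). In-quota: 3,260 kg at 1.5%; over-quota: 6,133 kg at 9%.
Pro-rata value split: in-quota = $2,251,220.31 × 3,260/9,393 = $781,324.20; over-quota = $2,251,220.31 − $781,324.20 = $1,469,896.11.
In-quota duty = $781,324.20 × 1.5% = $11,719.86. Over-quota duty = $1,469,896.11 × 9% = $132,290.65.
Line duty = $11,719.86 + $132,290.65 = $144,010.51.
Line 2 (J-188, Ravara, 1,530 kg, $282,193.20):
Base rate for J-188 is 11%.
Duty = $282,193.20 × 11% = $31,041.25.
Line 3 (N-384, Corovia, 2,869 kg, $711,512.00):
Base rate for N-384 is $5.79/kg.
Origin Corovia qualifies under the Oros–Corovia agreement and N-384 is covered: preferential rate Free applies instead.
The additional-duty order on N-384 targets Ravara, not Corovia; it does not apply.
Duty = $711,512.00 × 0% = $0.00.
Total = $144,010.51 + $31,041.25 + $0.00 = $175,051.76.

$175,051.76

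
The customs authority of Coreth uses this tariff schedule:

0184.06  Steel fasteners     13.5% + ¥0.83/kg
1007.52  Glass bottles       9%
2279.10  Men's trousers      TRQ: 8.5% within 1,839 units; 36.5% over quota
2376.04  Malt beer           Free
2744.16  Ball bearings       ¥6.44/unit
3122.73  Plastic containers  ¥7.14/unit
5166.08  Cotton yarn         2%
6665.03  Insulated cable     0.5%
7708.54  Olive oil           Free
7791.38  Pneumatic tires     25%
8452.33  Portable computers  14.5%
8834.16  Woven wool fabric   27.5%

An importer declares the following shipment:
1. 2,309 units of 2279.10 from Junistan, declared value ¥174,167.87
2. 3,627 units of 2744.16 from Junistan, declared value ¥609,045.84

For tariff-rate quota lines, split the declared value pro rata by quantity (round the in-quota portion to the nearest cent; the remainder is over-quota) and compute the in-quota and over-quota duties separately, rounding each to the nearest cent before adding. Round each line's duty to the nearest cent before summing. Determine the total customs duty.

Line 1 (2279.10, Junistan, 2,309 units, ¥174,167.87):
Code 2279.10 is under a tariff-rate quota (threshold 1,839 units). In-quota: 1,839 units at 8.5%; over-quota: 470 units at 36.5%.
Pro-rata value split: in-quota = ¥174,167.87 × 1,839/2,309 = ¥138,715.77; over-quota = ¥174,167.87 − ¥138,715.77 = ¥35,452.10.
In-quota duty = ¥138,715.77 × 8.5% = ¥11,790.84. Over-quota duty = ¥35,452.10 × 36.5% = ¥12,940.02.
Line duty = ¥11,790.84 + ¥12,940.02 = ¥24,730.86.
Line 2 (2744.16, Junistan, 3,627 units, ¥609,045.84):
Base rate for 2744.16 is ¥6.44/unit.
Duty = 3,627 × ¥6.44 = ¥23,357.88.
Total = ¥24,730.86 + ¥23,357.88 = ¥48,088.74.

¥48,088.74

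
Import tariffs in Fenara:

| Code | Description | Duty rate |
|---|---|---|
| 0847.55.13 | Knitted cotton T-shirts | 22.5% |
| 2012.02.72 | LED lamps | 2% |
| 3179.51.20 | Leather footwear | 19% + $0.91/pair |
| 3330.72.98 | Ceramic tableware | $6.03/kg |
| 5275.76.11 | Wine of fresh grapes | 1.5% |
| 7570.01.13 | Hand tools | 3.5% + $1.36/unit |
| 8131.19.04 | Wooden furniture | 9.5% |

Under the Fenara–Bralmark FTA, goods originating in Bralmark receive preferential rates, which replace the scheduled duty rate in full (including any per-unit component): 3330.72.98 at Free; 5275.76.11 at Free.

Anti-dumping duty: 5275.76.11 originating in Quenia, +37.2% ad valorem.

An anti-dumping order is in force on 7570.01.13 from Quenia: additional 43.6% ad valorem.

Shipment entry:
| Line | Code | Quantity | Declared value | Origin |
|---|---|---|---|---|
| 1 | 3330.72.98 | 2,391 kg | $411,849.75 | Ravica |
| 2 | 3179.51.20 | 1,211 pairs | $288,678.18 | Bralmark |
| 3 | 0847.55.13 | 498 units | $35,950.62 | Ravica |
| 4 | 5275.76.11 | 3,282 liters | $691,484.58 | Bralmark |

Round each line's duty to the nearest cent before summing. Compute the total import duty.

$78,457.48

Line 1 (3330.72.98, Ravica, 2,391 kg, $411,849.75):
Base rate for 3330.72.98 is $6.03/kg.
3330.72.98 has an FTA preferential rate, but origin Ravica is not Bralmark; base rate stands.
Duty = 2,391 × $6.03 = $14,417.73.
Line 2 (3179.51.20, Bralmark, 1,211 pairs, $288,678.18):
Base rate for 3179.51.20 is 19% + $0.91/pair.
Origin Bralmark is the FTA partner but 3179.51.20 is not on the preference list; base rate stands.
Duty = $288,678.18 × 19% + 1,211 × $0.91 = $55,950.86.
Line 3 (0847.55.13, Ravica, 498 units, $35,950.62):
Base rate for 0847.55.13 is 22.5%.
Duty = $35,950.62 × 22.5% = $8,088.89.
Line 4 (5275.76.11, Bralmark, 3,282 liters, $691,484.58):
Base rate for 5275.76.11 is 1.5%.
Origin Bralmark qualifies under the Fenara–Bralmark agreement and 5275.76.11 is covered: preferential rate Free applies instead.
The additional-duty order on 5275.76.11 targets Quenia, not Bralmark; it does not apply.
Duty = $691,484.58 × 0% = $0.00.
Total = $14,417.73 + $55,950.86 + $8,088.89 + $0.00 = $78,457.48.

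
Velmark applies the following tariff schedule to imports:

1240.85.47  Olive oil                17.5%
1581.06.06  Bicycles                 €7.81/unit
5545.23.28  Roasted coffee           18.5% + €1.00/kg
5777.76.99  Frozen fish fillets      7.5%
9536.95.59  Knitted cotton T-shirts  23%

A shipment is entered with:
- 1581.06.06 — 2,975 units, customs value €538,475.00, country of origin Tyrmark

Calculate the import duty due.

€23,234.75

Line 1 (1581.06.06, Tyrmark, 2,975 units, €538,475.00):
Base rate for 1581.06.06 is €7.81/unit.
Duty = 2,975 × €7.81 = €23,234.75.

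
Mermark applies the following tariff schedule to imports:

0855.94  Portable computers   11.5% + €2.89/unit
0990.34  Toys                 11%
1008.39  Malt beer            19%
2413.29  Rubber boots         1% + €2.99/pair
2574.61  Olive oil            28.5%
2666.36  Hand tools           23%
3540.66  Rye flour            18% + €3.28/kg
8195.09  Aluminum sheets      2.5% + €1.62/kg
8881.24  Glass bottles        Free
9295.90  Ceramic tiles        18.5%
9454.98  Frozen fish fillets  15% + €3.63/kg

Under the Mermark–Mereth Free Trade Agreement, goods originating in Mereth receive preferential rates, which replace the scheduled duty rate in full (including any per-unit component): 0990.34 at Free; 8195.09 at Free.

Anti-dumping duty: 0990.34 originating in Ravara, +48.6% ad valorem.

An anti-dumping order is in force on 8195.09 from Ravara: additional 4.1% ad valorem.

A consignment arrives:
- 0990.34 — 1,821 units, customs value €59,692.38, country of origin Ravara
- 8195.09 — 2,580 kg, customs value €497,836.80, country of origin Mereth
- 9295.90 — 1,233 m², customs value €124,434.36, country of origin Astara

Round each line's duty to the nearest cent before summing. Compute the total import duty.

€58,597.02

Line 1 (0990.34, Ravara, 1,821 units, €59,692.38):
Base rate for 0990.34 is 11%.
0990.34 has an FTA preferential rate, but origin Ravara is not Mereth; base rate stands.
Additional duty on 0990.34 from Ravara: +48.6%. Applied ad valorem rate: 11% + 48.6% = 59.6%.
Duty = €59,692.38 × 59.6% = €35,576.66.
Line 2 (8195.09, Mereth, 2,580 kg, €497,836.80):
Base rate for 8195.09 is 2.5% + €1.62/kg.
Origin Mereth qualifies under the Mermark–Mereth agreement and 8195.09 is covered: preferential rate Free applies instead.
The additional-duty order on 8195.09 targets Ravara, not Mereth; it does not apply.
Duty = €497,836.80 × 0% = €0.00.
Line 3 (9295.90, Astara, 1,233 m², €124,434.36):
Base rate for 9295.90 is 18.5%.
Duty = €124,434.36 × 18.5% = €23,020.36.
Total = €35,576.66 + €0.00 + €23,020.36 = €58,597.02.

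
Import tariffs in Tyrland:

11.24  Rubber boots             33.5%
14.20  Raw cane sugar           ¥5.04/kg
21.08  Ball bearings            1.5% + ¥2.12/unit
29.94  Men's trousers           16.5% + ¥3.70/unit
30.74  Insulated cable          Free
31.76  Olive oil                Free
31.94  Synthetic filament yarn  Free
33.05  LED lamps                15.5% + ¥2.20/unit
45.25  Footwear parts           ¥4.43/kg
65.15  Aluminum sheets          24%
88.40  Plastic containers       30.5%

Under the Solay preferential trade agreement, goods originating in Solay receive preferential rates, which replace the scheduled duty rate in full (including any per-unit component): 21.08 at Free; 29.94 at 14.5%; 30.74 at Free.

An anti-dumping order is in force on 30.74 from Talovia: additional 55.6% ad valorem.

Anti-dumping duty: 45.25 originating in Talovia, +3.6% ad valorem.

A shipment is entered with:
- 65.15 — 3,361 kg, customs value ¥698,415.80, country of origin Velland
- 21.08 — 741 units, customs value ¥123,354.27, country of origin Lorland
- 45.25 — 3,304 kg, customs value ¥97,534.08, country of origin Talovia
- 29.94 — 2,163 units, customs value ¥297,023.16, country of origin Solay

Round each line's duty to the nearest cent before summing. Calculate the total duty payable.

¥232,257.33

Line 1 (65.15, Velland, 3,361 kg, ¥698,415.80):
Base rate for 65.15 is 24%.
Duty = ¥698,415.80 × 24% = ¥167,619.79.
Line 2 (21.08, Lorland, 741 units, ¥123,354.27):
Base rate for 21.08 is 1.5% + ¥2.12/unit.
21.08 has an FTA preferential rate, but origin Lorland is not Solay; base rate stands.
Duty = ¥123,354.27 × 1.5% + 741 × ¥2.12 = ¥3,421.23.
Line 3 (45.25, Talovia, 3,304 kg, ¥97,534.08):
Base rate for 45.25 is ¥4.43/kg.
Additional duty on 45.25 from Talovia: +3.6% ad valorem. Applied ad valorem rate = 3.6%.
Duty = ¥97,534.08 × 3.6% + 3,304 × ¥4.43 = ¥18,147.95.
Line 4 (29.94, Solay, 2,163 units, ¥297,023.16):
Base rate for 29.94 is 16.5% + ¥3.70/unit.
Origin Solay qualifies under the Tyrland–Solay agreement and 29.94 is covered: preferential rate 14.5% applies instead.
Duty = ¥297,023.16 × 14.5% = ¥43,068.36.
Total = ¥167,619.79 + ¥3,421.23 + ¥18,147.95 + ¥43,068.36 = ¥232,257.33.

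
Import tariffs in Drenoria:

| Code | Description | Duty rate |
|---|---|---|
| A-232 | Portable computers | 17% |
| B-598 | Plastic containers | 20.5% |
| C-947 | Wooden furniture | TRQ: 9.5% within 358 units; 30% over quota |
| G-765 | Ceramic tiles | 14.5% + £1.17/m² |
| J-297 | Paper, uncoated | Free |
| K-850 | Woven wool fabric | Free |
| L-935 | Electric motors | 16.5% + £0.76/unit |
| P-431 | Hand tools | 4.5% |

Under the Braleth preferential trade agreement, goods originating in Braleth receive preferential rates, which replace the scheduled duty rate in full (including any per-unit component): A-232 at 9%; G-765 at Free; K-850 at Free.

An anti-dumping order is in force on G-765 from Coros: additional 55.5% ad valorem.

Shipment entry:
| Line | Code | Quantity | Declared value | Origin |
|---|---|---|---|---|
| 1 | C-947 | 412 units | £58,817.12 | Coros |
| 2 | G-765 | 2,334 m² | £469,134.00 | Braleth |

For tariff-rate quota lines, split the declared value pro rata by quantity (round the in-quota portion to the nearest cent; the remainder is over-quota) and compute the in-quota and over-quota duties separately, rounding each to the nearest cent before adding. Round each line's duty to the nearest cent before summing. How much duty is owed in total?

£7,167.98

Line 1 (C-947, Coros, 412 units, £58,817.12):
Code C-947 is under a tariff-rate quota (threshold 358 units). In-quota: 358 units at 9.5%; over-quota: 54 units at 30%.
Pro-rata value split: in-quota = £58,817.12 × 358/412 = £51,108.08; over-quota = £58,817.12 − £51,108.08 = £7,709.04.
In-quota duty = £51,108.08 × 9.5% = £4,855.27. Over-quota duty = £7,709.04 × 30% = £2,312.71.
Line duty = £4,855.27 + £2,312.71 = £7,167.98.
Line 2 (G-765, Braleth, 2,334 m², £469,134.00):
Base rate for G-765 is 14.5% + £1.17/m².
Origin Braleth qualifies under the Drenoria–Braleth agreement and G-765 is covered: preferential rate Free applies instead.
The additional-duty order on G-765 targets Coros, not Braleth; it does not apply.
Duty = £469,134.00 × 0% = £0.00.
Total = £7,167.98 + £0.00 = £7,167.98.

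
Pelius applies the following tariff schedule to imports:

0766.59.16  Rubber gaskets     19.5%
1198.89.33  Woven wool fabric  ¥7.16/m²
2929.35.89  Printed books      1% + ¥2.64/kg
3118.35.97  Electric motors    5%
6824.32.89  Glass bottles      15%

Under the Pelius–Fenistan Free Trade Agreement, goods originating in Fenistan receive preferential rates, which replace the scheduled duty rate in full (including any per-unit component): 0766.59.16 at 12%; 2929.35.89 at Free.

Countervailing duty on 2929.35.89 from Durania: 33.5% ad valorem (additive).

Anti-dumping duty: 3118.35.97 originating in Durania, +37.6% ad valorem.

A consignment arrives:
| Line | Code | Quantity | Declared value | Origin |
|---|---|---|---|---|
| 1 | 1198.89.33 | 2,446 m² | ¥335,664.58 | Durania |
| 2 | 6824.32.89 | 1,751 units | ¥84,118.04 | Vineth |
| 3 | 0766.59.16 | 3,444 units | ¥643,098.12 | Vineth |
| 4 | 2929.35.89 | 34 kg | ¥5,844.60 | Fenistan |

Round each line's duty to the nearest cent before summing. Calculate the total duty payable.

Line 1 (1198.89.33, Durania, 2,446 m², ¥335,664.58):
Base rate for 1198.89.33 is ¥7.16/m².
Duty = 2,446 × ¥7.16 = ¥17,513.36.
Line 2 (6824.32.89, Vineth, 1,751 units, ¥84,118.04):
Base rate for 6824.32.89 is 15%.
Duty = ¥84,118.04 × 15% = ¥12,617.71.
Line 3 (0766.59.16, Vineth, 3,444 units, ¥643,098.12):
Base rate for 0766.59.16 is 19.5%.
0766.59.16 has an FTA preferential rate, but origin Vineth is not Fenistan; base rate stands.
Duty = ¥643,098.12 × 19.5% = ¥125,404.13.
Line 4 (2929.35.89, Fenistan, 34 kg, ¥5,844.60):
Base rate for 2929.35.89 is 1% + ¥2.64/kg.
Origin Fenistan qualifies under the Pelius–Fenistan agreement and 2929.35.89 is covered: preferential rate Free applies instead.
The additional-duty order on 2929.35.89 targets Durania, not Fenistan; it does not apply.
Duty = ¥5,844.60 × 0% = ¥0.00.
Total = ¥17,513.36 + ¥12,617.71 + ¥125,404.13 + ¥0.00 = ¥155,535.20.

¥155,535.20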